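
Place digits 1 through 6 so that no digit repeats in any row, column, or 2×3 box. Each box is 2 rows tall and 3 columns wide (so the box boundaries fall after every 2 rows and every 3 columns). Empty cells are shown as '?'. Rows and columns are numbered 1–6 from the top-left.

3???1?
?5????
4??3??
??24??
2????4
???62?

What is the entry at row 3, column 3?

row 2, column 4 = 2: row 2 has {5}; col 4 has {3,4,6}; box has {1} → only 2 remains.
row 1, column 4 = 5: row 1 has {1,3}; col 4 has {2,3,4,6}; box has {1,2} → only 5 remains.
row 1, column 6 = 6: row 1 has {1,3,5}; col 6 has {4}; box has {1,2,5} → only 6 remains.
row 2, column 6 = 3: row 2 has {2,5}; col 6 has {4,6}; box has {1,2,5,6} → only 3 remains.
row 5, column 4 = 1: row 5 has {2,4}; col 4 has {2,3,4,5,6}; box has {2,4,6} → only 1 remains.
row 6, column 6 = 5: row 6 has {2,6}; col 6 has {3,4,6}; box has {1,2,4,6} → only 5 remains.
row 1, column 3 = 4: row 1 has {1,3,5,6}; col 3 has {2}; box has {3,5} → only 4 remains.
row 2, column 5 = 4: row 2 has {2,3,5}; col 5 has {1,2}; box has {1,2,3,5,6} → only 4 remains.
row 4, column 6 = 1: row 4 has {2,4}; col 6 has {3,4,5,6}; box has {3,4} → only 1 remains.
row 5, column 5 = 3: row 5 has {1,2,4}; col 5 has {1,2,4}; box has {1,2,4,5,6} → only 3 remains.
row 6, column 1 = 1: row 6 has {2,5,6}; col 1 has {2,3,4}; box has {2} → only 1 remains.
row 6, column 3 = 3: row 6 has {1,2,5,6}; col 3 has {2,4}; box has {1,2} → only 3 remains.
row 1, column 2 = 2: row 1 has {1,3,4,5,6}; col 2 has {5}; box has {3,4,5} → only 2 remains.
row 2, column 1 = 6: row 2 has {2,3,4,5}; col 1 has {1,2,3,4}; box has {2,3,4,5} → only 6 remains.
row 2, column 3 = 1: row 2 has {2,3,4,5,6}; col 3 has {2,3,4}; box has {2,3,4,5,6} → only 1 remains.
row 3, column 6 = 2: row 3 has {3,4}; col 6 has {1,3,4,5,6}; box has {1,3,4} → only 2 remains.
row 4, column 1 = 5: row 4 has {1,2,4}; col 1 has {1,2,3,4,6}; box has {2,4} → only 5 remains.
row 4, column 5 = 6: row 4 has {1,2,4,5}; col 5 has {1,2,3,4}; box has {1,2,3,4} → only 6 remains.
row 5, column 2 = 6: row 5 has {1,2,3,4}; col 2 has {2,5}; box has {1,2,3} → only 6 remains.
row 5, column 3 = 5: row 5 has {1,2,3,4,6}; col 3 has {1,2,3,4}; box has {1,2,3,6} → only 5 remains.
row 6, column 2 = 4: row 6 has {1,2,3,5,6}; col 2 has {2,5,6}; box has {1,2,3,5,6} → only 4 remains.
row 3, column 2 = 1: row 3 has {2,3,4}; col 2 has {2,4,5,6}; box has {2,4,5} → only 1 remains.
row 3, column 3 = 6: row 3 has {1,2,3,4}; col 3 has {1,2,3,4,5}; box has {1,2,4,5} → only 6 remains.

6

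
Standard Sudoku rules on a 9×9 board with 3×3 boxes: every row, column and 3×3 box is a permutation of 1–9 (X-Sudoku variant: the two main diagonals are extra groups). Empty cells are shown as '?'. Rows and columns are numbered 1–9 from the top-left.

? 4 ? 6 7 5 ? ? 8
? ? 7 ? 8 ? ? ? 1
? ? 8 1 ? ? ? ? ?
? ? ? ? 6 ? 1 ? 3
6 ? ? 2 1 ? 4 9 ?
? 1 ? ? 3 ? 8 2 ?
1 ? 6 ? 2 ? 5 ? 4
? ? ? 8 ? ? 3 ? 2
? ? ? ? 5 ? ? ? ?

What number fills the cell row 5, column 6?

row 1, column 8 = 3: row 1 has {4,5,6,7,8}; col 8 has {2,9}; box has {1,8} → only 3 remains.
row 1, column 3 = 1: in row 1, 1 can only go here (every other open cell in that row sees a 1).
row 6, column 9 = 6: in row 6, 6 can only go here (every other open cell in that row sees a 6).
row 8, column 6 = 1: in row 8, 1 can only go here (every other open cell in that row sees a 1).
row 8, column 8 = 6: in row 8, 6 can only go here (every other open cell in that row sees a 6).
row 2, column 7 = 6: in row 2, 6 can only go here (every other open cell in that row sees a 6).
row 3, column 2 = 6: in row 3, 6 can only go here (every other open cell in that row sees a 6).
row 9, column 8 = 1: in row 9, 1 can only go here (every other open cell in that row sees a 1).
row 9, column 6 = 6: in row 9, 6 can only go here (every other open cell in that row sees a 6).
row 9, column 2 = 8: in row 9, 8 can only go here (every other open cell in that row sees an 8).
row 4, column 1 = 8: in row 4, 8 can only go here (every other open cell in that row sees an 8).
row 5, column 6 = 8: in row 5, 8 can only go here (every other open cell in that row sees an 8).

8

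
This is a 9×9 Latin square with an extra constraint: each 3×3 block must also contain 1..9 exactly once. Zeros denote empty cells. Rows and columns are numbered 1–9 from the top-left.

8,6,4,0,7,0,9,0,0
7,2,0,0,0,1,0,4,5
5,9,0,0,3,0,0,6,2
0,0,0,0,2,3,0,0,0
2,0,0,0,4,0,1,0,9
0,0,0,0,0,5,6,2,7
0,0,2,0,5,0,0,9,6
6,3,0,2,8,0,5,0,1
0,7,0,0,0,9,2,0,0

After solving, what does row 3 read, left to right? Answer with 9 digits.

591438762

r1c4 = 5: row 1 has {4,6,7,8,9}; col 4 has {2}; box has {1,3,7} → only 5 remains.
r1c6 = 2: row 1 has {4,5,6,7,8,9}; col 6 has {1,3,5,9}; box has {1,3,5,7} → only 2 remains.
r1c9 = 3: row 1 has {2,4,5,6,7,8,9}; col 9 has {1,2,5,6,7,9}; box has {2,4,5,6,9} → only 3 remains.
r2c3 = 3: row 2 has {1,2,4,5,7}; col 3 has {2,4}; box has {2,4,5,6,7,8,9} → only 3 remains.
r2c7 = 8: row 2 has {1,2,3,4,5,7}; col 7 has {1,2,5,6,9}; box has {2,3,4,5,6,9} → only 8 remains.
r3c3 = 1: row 3 has {2,3,5,6,9}; col 3 has {2,3,4}; box has {2,3,4,5,6,7,8,9} → only 1 remains.
r3c7 = 7: row 3 has {1,2,3,5,6,9}; col 7 has {1,2,5,6,8,9}; box has {2,3,4,5,6,8,9} → only 7 remains.
r4c7 = 4: row 4 has {2,3}; col 7 has {1,2,5,6,7,8,9}; box has {1,2,6,7,9} → only 4 remains.
r4c9 = 8: row 4 has {2,3,4}; col 9 has {1,2,3,5,6,7,9}; box has {1,2,4,6,7,9} → only 8 remains.
r7c7 = 3: row 7 has {2,5,6,9}; col 7 has {1,2,4,5,6,7,8,9}; box has {1,2,5,6,9} → only 3 remains.
r8c3 = 9: row 8 has {1,2,3,5,6,8}; col 3 has {1,2,3,4}; box has {2,3,6,7} → only 9 remains.
r8c8 = 7: row 8 has {1,2,3,5,6,8,9}; col 8 has {2,4,6,9}; box has {1,2,3,5,6,9} → only 7 remains.
r9c8 = 8: row 9 has {2,7,9}; col 8 has {2,4,6,7,9}; box has {1,2,3,5,6,7,9} → only 8 remains.
r9c9 = 4: row 9 has {2,7,8,9}; col 9 has {1,2,3,5,6,7,8,9}; box has {1,2,3,5,6,7,8,9} → only 4 remains.
r1c8 = 1: row 1 has {2,3,4,5,6,7,8,9}; col 8 has {2,4,6,7,8,9}; box has {2,3,4,5,6,7,8,9} → only 1 remains.
r4c8 = 5: row 4 has {2,3,4,8}; col 8 has {1,2,4,6,7,8,9}; box has {1,2,4,6,7,8,9} → only 5 remains.
r5c8 = 3: row 5 has {1,2,4,9}; col 8 has {1,2,4,5,6,7,8,9}; box has {1,2,4,5,6,7,8,9} → only 3 remains.
r6c3 = 8: row 6 has {2,5,6,7}; col 3 has {1,2,3,4,9}; box has {2} → only 8 remains.
r8c6 = 4: row 8 has {1,2,3,5,6,7,8,9}; col 6 has {1,2,3,5,9}; box has {2,5,8,9} → only 4 remains.
r9c1 = 1: row 9 has {2,4,7,8,9}; col 1 has {2,5,6,7,8}; box has {2,3,6,7,9} → only 1 remains.
r9c3 = 5: row 9 has {1,2,4,7,8,9}; col 3 has {1,2,3,4,8,9}; box has {1,2,3,6,7,9} → only 5 remains.
r9c5 = 6: row 9 has {1,2,4,5,7,8,9}; col 5 has {2,3,4,5,7,8}; box has {2,4,5,8,9} → only 6 remains.
r2c5 = 9: row 2 has {1,2,3,4,5,7,8}; col 5 has {2,3,4,5,6,7,8}; box has {1,2,3,5,7} → only 9 remains.
r3c6 = 8: row 3 has {1,2,3,5,6,7,9}; col 6 has {1,2,3,4,5,9}; box has {1,2,3,5,7,9} → only 8 remains.
r4c1 = 9: row 4 has {2,3,4,5,8}; col 1 has {1,2,5,6,7,8}; box has {2,8} → only 9 remains.
r4c2 = 1: row 4 has {2,3,4,5,8,9}; col 2 has {2,3,6,7,9}; box has {2,8,9} → only 1 remains.
r5c2 = 5: row 5 has {1,2,3,4,9}; col 2 has {1,2,3,6,7,9}; box has {1,2,8,9} → only 5 remains.
r6c2 = 4: row 6 has {2,5,6,7,8}; col 2 has {1,2,3,5,6,7,9}; box has {1,2,5,8,9} → only 4 remains.
r6c5 = 1: row 6 has {2,4,5,6,7,8}; col 5 has {2,3,4,5,6,7,8,9}; box has {2,3,4,5} → only 1 remains.
r7c1 = 4: row 7 has {2,3,5,6,9}; col 1 has {1,2,5,6,7,8,9}; box has {1,2,3,5,6,7,9} → only 4 remains.
r7c2 = 8: row 7 has {2,3,4,5,6,9}; col 2 has {1,2,3,4,5,6,7,9}; box has {1,2,3,4,5,6,7,9} → only 8 remains.
r7c6 = 7: row 7 has {2,3,4,5,6,8,9}; col 6 has {1,2,3,4,5,8,9}; box has {2,4,5,6,8,9} → only 7 remains.
r9c4 = 3: row 9 has {1,2,4,5,6,7,8,9}; col 4 has {2,5}; box has {2,4,5,6,7,8,9} → only 3 remains.
r2c4 = 6: row 2 has {1,2,3,4,5,7,8,9}; col 4 has {2,3,5}; box has {1,2,3,5,7,8,9} → only 6 remains.
r3c4 = 4: row 3 has {1,2,3,5,6,7,8,9}; col 4 has {2,3,5,6}; box has {1,2,3,5,6,7,8,9} → only 4 remains.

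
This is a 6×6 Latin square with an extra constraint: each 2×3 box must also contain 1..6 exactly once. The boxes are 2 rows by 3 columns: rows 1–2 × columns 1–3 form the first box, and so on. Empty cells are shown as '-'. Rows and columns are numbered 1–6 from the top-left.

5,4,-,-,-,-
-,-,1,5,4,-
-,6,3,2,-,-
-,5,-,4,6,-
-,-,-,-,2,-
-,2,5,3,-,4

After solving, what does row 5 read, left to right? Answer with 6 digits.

r2c2 = 3: row 2 has {1,4,5}; col 2 has {2,4,5,6}; box has {1,4,5} → only 3 remains.
r4c3 = 2: row 4 has {4,5,6}; col 3 has {1,3,5}; box has {3,5,6} → only 2 remains.
r5c2 = 1: row 5 has {2}; col 2 has {2,3,4,5,6}; box has {2,5} → only 1 remains.
r5c4 = 6: row 5 has {1,2}; col 4 has {2,3,4,5}; box has {2,3,4} → only 6 remains.
r5c6 = 5: row 5 has {1,2,6}; col 6 has {4}; box has {2,3,4,6} → only 5 remains.
r6c1 = 6: row 6 has {2,3,4,5}; col 1 has {5}; box has {1,2,5} → only 6 remains.
r6c5 = 1: row 6 has {2,3,4,5,6}; col 5 has {2,4,6}; box has {2,3,4,5,6} → only 1 remains.
r1c3 = 6: row 1 has {4,5}; col 3 has {1,2,3,5}; box has {1,3,4,5} → only 6 remains.
r1c4 = 1: row 1 has {4,5,6}; col 4 has {2,3,4,5,6}; box has {4,5} → only 1 remains.
r1c5 = 3: row 1 has {1,4,5,6}; col 5 has {1,2,4,6}; box has {1,4,5} → only 3 remains.
r1c6 = 2: row 1 has {1,3,4,5,6}; col 6 has {4,5}; box has {1,3,4,5} → only 2 remains.
r2c1 = 2: row 2 has {1,3,4,5}; col 1 has {5,6}; box has {1,3,4,5,6} → only 2 remains.
r2c6 = 6: row 2 has {1,2,3,4,5}; col 6 has {2,4,5}; box has {1,2,3,4,5} → only 6 remains.
r3c5 = 5: row 3 has {2,3,6}; col 5 has {1,2,3,4,6}; box has {2,4,6} → only 5 remains.
r3c6 = 1: row 3 has {2,3,5,6}; col 6 has {2,4,5,6}; box has {2,4,5,6} → only 1 remains.
r4c1 = 1: row 4 has {2,4,5,6}; col 1 has {2,5,6}; box has {2,3,5,6} → only 1 remains.
r4c6 = 3: row 4 has {1,2,4,5,6}; col 6 has {1,2,4,5,6}; box has {1,2,4,5,6} → only 3 remains.
r5c3 = 4: row 5 has {1,2,5,6}; col 3 has {1,2,3,5,6}; box has {1,2,5,6} → only 4 remains.
r3c1 = 4: row 3 has {1,2,3,5,6}; col 1 has {1,2,5,6}; box has {1,2,3,5,6} → only 4 remains.
r5c1 = 3: row 5 has {1,2,4,5,6}; col 1 has {1,2,4,5,6}; box has {1,2,4,5,6} → only 3 remains.

314625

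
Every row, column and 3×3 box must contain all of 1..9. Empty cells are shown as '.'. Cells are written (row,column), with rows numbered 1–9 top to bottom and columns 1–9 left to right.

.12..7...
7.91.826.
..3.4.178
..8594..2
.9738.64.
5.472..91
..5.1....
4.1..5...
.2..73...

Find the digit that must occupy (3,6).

9

(3,1) = 6 (sole candidate).
(3,2) = 5 (sole candidate).
(4,8) = 3 (sole candidate).
(5,6) = 1 (sole candidate).
(5,9) = 5 (sole candidate).
(6,6) = 6 (sole candidate).
(6,7) = 8 (sole candidate).
(8,5) = 6 (sole candidate).
(9,3) = 6 (sole candidate).
(1,1) = 8 (sole candidate).
(1,8) = 5 (sole candidate).
(2,2) = 4 (sole candidate).
(2,9) = 3 (sole candidate).
(4,1) = 1 (sole candidate).
(4,2) = 6 (sole candidate).
(4,7) = 7 (sole candidate).
(5,1) = 2 (sole candidate).
(6,2) = 3 (sole candidate).
(9,1) = 9 (sole candidate).
(9,9) = 4 (sole candidate).
(1,5) = 3 (sole candidate).
(1,9) = 9 (sole candidate).
(2,5) = 5 (sole candidate).
(7,1) = 3 (sole candidate).
(7,7) = 9 (sole candidate).
(8,7) = 3 (sole candidate).
(8,9) = 7 (sole candidate).
(9,4) = 8 (sole candidate).
(9,7) = 5 (sole candidate).
(9,8) = 1 (sole candidate).
(1,4) = 6 (sole candidate).
(1,7) = 4 (sole candidate).
(7,6) = 2 (sole candidate).
(7,8) = 8 (sole candidate).
(7,9) = 6 (sole candidate).
(8,2) = 8 (sole candidate).
(8,4) = 9 (sole candidate).
(8,8) = 2 (sole candidate).
(3,4) = 2 (sole candidate).
(3,6) = 9: row 3 has {1,2,3,4,5,6,7,8}; col 6 has {1,2,3,4,5,6,7,8}; box has {1,2,3,4,5,6,7,8} → only 9 remains.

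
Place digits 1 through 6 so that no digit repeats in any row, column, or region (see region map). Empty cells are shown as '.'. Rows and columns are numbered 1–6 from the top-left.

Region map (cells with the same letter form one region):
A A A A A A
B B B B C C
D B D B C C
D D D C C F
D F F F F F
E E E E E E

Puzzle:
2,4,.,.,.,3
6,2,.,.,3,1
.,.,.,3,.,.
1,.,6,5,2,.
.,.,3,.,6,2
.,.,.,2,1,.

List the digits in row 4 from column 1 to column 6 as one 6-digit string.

136524

R1C5 = 5: row 1 has {2,3,4}; col 5 has {1,2,3,6}; region has {2,3,4} → only 5 remains.
R2C4 = 4: row 2 has {1,2,3,6}; col 4 has {2,3,5}; region has {2,3,6} → only 4 remains.
R3C5 = 4: row 3 has {3}; col 5 has {1,2,3,5,6}; region has {1,2,3,5} → only 4 remains.
R3C6 = 6: row 3 has {3,4}; col 6 has {1,2,3}; region has {1,2,3,4,5} → only 6 remains.
R4C2 = 3: row 4 has {1,2,5,6}; col 2 has {2,4}; region has {1,6} → only 3 remains.
R4C6 = 4: row 4 has {1,2,3,5,6}; col 6 has {1,2,3,6}; region has {2,3,6} → only 4 remains.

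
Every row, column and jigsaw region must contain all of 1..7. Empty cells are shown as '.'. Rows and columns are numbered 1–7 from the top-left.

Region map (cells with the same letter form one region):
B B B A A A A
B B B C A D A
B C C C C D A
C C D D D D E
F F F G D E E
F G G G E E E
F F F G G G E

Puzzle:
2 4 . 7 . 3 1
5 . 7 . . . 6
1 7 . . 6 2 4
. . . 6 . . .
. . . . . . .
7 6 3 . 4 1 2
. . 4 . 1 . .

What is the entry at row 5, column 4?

4

row 1, column 3 = 6: row 1 has {1,2,3,4,7}; col 3 has {3,4,7}; region has {1,2,4,5,7} → only 6 remains.
row 1, column 5 = 5: row 1 has {1,2,3,4,6,7}; col 5 has {1,4,6}; region has {1,3,4,6,7} → only 5 remains.
row 2, column 2 = 3: row 2 has {5,6,7}; col 2 has {4,6,7}; region has {1,2,4,5,6,7} → only 3 remains.
row 2, column 5 = 2: row 2 has {3,5,6,7}; col 5 has {1,4,5,6}; region has {1,3,4,5,6,7} → only 2 remains.
row 2, column 6 = 4: row 2 has {2,3,5,6,7}; col 6 has {1,2,3}; region has {2,6} → only 4 remains.
row 3, column 3 = 5: row 3 has {1,2,4,6,7}; col 3 has {3,4,6,7}; region has {6,7} → only 5 remains.
row 3, column 4 = 3: row 3 has {1,2,4,5,6,7}; col 4 has {6,7}; region has {5,6,7} → only 3 remains.
row 4, column 1 = 4: row 4 has {6}; col 1 has {1,2,5,7}; region has {3,5,6,7} → only 4 remains.
row 4, column 3 = 1: row 4 has {4,6}; col 3 has {3,4,5,6,7}; region has {2,4,6} → only 1 remains.
row 5, column 3 = 2: row 5 has {}; col 3 has {1,3,4,5,6,7}; region has {4,7} → only 2 remains.
row 6, column 4 = 5: row 6 has {1,2,3,4,6,7}; col 4 has {3,6,7}; region has {1,3,6} → only 5 remains.
row 7, column 2 = 5: row 7 has {1,4}; col 2 has {3,4,6,7}; region has {2,4,7} → only 5 remains.
row 7, column 4 = 2: row 7 has {1,4,5}; col 4 has {3,5,6,7}; region has {1,3,5,6} → only 2 remains.
row 7, column 6 = 7: row 7 has {1,2,4,5}; col 6 has {1,2,3,4}; region has {1,2,3,5,6} → only 7 remains.
row 7, column 7 = 3: row 7 has {1,2,4,5,7}; col 7 has {1,2,4,6}; region has {1,2,4} → only 3 remains.
row 2, column 4 = 1: row 2 has {2,3,4,5,6,7}; col 4 has {2,3,5,6,7}; region has {3,4,5,6,7} → only 1 remains.
row 4, column 2 = 2: row 4 has {1,4,6}; col 2 has {3,4,5,6,7}; region has {1,3,4,5,6,7} → only 2 remains.
row 4, column 6 = 5: row 4 has {1,2,4,6}; col 6 has {1,2,3,4,7}; region has {1,2,4,6} → only 5 remains.
row 4, column 7 = 7: row 4 has {1,2,4,5,6}; col 7 has {1,2,3,4,6}; region has {1,2,3,4} → only 7 remains.
row 5, column 2 = 1: row 5 has {2}; col 2 has {2,3,4,5,6,7}; region has {2,4,5,7} → only 1 remains.
row 5, column 4 = 4: row 5 has {1,2}; col 4 has {1,2,3,5,6,7}; region has {1,2,3,5,6,7} → only 4 remains.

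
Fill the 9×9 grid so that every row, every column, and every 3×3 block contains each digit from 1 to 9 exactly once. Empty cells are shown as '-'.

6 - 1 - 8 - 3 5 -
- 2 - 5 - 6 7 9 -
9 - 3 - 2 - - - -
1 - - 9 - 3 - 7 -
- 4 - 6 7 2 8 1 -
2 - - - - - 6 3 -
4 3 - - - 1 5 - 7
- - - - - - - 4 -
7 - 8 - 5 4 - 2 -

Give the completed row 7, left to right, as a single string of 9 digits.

row 1, column 2 = 7: row 1 has {1,3,5,6,8}; col 2 has {2,3,4}; box has {1,2,3,6,9} → only 7 remains.
row 1, column 4 = 4: row 1 has {1,3,5,6,7,8}; col 4 has {5,6,9}; box has {2,5,6,8} → only 4 remains.
row 1, column 6 = 9: row 1 has {1,3,4,5,6,7,8}; col 6 has {1,2,3,4,6}; box has {2,4,5,6,8} → only 9 remains.
row 1, column 9 = 2: row 1 has {1,3,4,5,6,7,8,9}; col 9 has {7}; box has {3,5,7,9} → only 2 remains.
row 2, column 1 = 8: row 2 has {2,5,6,7,9}; col 1 has {1,2,4,6,7,9}; box has {1,2,3,6,7,9} → only 8 remains.
row 2, column 3 = 4: row 2 has {2,5,6,7,8,9}; col 3 has {1,3,8}; box has {1,2,3,6,7,8,9} → only 4 remains.
row 2, column 9 = 1: row 2 has {2,4,5,6,7,8,9}; col 9 has {2,7}; box has {2,3,5,7,9} → only 1 remains.
row 3, column 2 = 5: row 3 has {2,3,9}; col 2 has {2,3,4,7}; box has {1,2,3,4,6,7,8,9} → only 5 remains.
row 3, column 6 = 7: row 3 has {2,3,5,9}; col 6 has {1,2,3,4,6,9}; box has {2,4,5,6,8,9} → only 7 remains.
row 3, column 7 = 4: row 3 has {2,3,5,7,9}; col 7 has {3,5,6,7,8}; box has {1,2,3,5,7,9} → only 4 remains.
row 4, column 5 = 4: row 4 has {1,3,7,9}; col 5 has {2,5,7,8}; box has {2,3,6,7,9} → only 4 remains.
row 4, column 7 = 2: row 4 has {1,3,4,7,9}; col 7 has {3,4,5,6,7,8}; box has {1,3,6,7,8} → only 2 remains.
row 4, column 9 = 5: row 4 has {1,2,3,4,7,9}; col 9 has {1,2,7}; box has {1,2,3,6,7,8} → only 5 remains.
row 5, column 9 = 9: row 5 has {1,2,4,6,7,8}; col 9 has {1,2,5,7}; box has {1,2,3,5,6,7,8} → only 9 remains.
row 6, column 5 = 1: row 6 has {2,3,6}; col 5 has {2,4,5,7,8}; box has {2,3,4,6,7,9} → only 1 remains.
row 6, column 9 = 4: row 6 has {1,2,3,6}; col 9 has {1,2,5,7,9}; box has {1,2,3,5,6,7,8,9} → only 4 remains.
row 8, column 1 = 5: row 8 has {4}; col 1 has {1,2,4,6,7,8,9}; box has {3,4,7,8} → only 5 remains.
row 8, column 6 = 8: row 8 has {4,5}; col 6 has {1,2,3,4,6,7,9}; box has {1,4,5} → only 8 remains.
row 9, column 4 = 3: row 9 has {2,4,5,7,8}; col 4 has {4,5,6,9}; box has {1,4,5,8} → only 3 remains.
row 9, column 9 = 6: row 9 has {2,3,4,5,7,8}; col 9 has {1,2,4,5,7,9}; box has {2,4,5,7} → only 6 remains.
row 2, column 5 = 3: row 2 has {1,2,4,5,6,7,8,9}; col 5 has {1,2,4,5,7,8}; box has {2,4,5,6,7,8,9} → only 3 remains.
row 3, column 4 = 1: row 3 has {2,3,4,5,7,9}; col 4 has {3,4,5,6,9}; box has {2,3,4,5,6,7,8,9} → only 1 remains.
row 3, column 9 = 8: row 3 has {1,2,3,4,5,7,9}; col 9 has {1,2,4,5,6,7,9}; box has {1,2,3,4,5,7,9} → only 8 remains.
row 4, column 3 = 6: row 4 has {1,2,3,4,5,7,9}; col 3 has {1,3,4,8}; box has {1,2,4} → only 6 remains.
row 5, column 1 = 3: row 5 has {1,2,4,6,7,8,9}; col 1 has {1,2,4,5,6,7,8,9}; box has {1,2,4,6} → only 3 remains.
row 5, column 3 = 5: row 5 has {1,2,3,4,6,7,8,9}; col 3 has {1,3,4,6,8}; box has {1,2,3,4,6} → only 5 remains.
row 6, column 4 = 8: row 6 has {1,2,3,4,6}; col 4 has {1,3,4,5,6,9}; box has {1,2,3,4,6,7,9} → only 8 remains.
row 6, column 6 = 5: row 6 has {1,2,3,4,6,8}; col 6 has {1,2,3,4,6,7,8,9}; box has {1,2,3,4,6,7,8,9} → only 5 remains.
row 7, column 4 = 2: row 7 has {1,3,4,5,7}; col 4 has {1,3,4,5,6,8,9}; box has {1,3,4,5,8} → only 2 remains.
row 7, column 8 = 8: row 7 has {1,2,3,4,5,7}; col 8 has {1,2,3,4,5,7,9}; box has {2,4,5,6,7} → only 8 remains.
row 8, column 4 = 7: row 8 has {4,5,8}; col 4 has {1,2,3,4,5,6,8,9}; box has {1,2,3,4,5,8} → only 7 remains.
row 8, column 9 = 3: row 8 has {4,5,7,8}; col 9 has {1,2,4,5,6,7,8,9}; box has {2,4,5,6,7,8} → only 3 remains.
row 3, column 8 = 6: row 3 has {1,2,3,4,5,7,8,9}; col 8 has {1,2,3,4,5,7,8,9}; box has {1,2,3,4,5,7,8,9} → only 6 remains.
row 4, column 2 = 8: row 4 has {1,2,3,4,5,6,7,9}; col 2 has {2,3,4,5,7}; box has {1,2,3,4,5,6} → only 8 remains.
row 6, column 2 = 9: row 6 has {1,2,3,4,5,6,8}; col 2 has {2,3,4,5,7,8}; box has {1,2,3,4,5,6,8} → only 9 remains.
row 6, column 3 = 7: row 6 has {1,2,3,4,5,6,8,9}; col 3 has {1,3,4,5,6,8}; box has {1,2,3,4,5,6,8,9} → only 7 remains.
row 7, column 3 = 9: row 7 has {1,2,3,4,5,7,8}; col 3 has {1,3,4,5,6,7,8}; box has {3,4,5,7,8} → only 9 remains.
row 7, column 5 = 6: row 7 has {1,2,3,4,5,7,8,9}; col 5 has {1,2,3,4,5,7,8}; box has {1,2,3,4,5,7,8} → only 6 remains.

439261587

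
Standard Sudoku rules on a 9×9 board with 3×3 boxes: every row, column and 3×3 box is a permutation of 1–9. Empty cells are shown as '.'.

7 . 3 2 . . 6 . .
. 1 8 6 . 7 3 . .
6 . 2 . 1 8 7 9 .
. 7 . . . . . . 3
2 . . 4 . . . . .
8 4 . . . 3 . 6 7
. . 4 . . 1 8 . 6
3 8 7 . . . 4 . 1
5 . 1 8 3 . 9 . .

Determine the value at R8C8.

R3C2 = 5 (sole candidate).
R3C4 = 3 (sole candidate).
R3C9 = 4 (sole candidate).
R7C1 = 9 (sole candidate).
R7C2 = 2 (sole candidate).
R9C2 = 6 (sole candidate).
R9C9 = 2 (sole candidate).
R1C2 = 9 (sole candidate).
R2C1 = 4 (sole candidate).
R2C9 = 5 (sole candidate).
R4C1 = 1 (sole candidate).
R5C2 = 3 (sole candidate).
R8C8 = 5: row 8 has {1,3,4,7,8}; col 8 has {6,9}; box has {1,2,4,6,8,9} → only 5 remains.

5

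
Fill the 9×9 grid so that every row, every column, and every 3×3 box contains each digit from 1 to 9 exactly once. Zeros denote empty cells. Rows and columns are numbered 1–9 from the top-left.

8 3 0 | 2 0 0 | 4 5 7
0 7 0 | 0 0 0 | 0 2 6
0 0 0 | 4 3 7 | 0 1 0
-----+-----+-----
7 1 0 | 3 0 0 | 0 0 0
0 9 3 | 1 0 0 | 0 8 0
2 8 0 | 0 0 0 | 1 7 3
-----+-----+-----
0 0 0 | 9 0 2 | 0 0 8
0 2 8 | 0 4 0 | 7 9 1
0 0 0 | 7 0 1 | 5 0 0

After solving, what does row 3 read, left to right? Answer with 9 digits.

652437819

R3C9 = 9: row 3 has {1,3,4,7}; col 9 has {1,3,6,7,8}; box has {1,2,4,5,6,7} → only 9 remains.
R3C7 = 8: row 3 has {1,3,4,7,9}; col 7 has {1,4,5,7}; box has {1,2,4,5,6,7,9} → only 8 remains.
R2C7 = 3 (sole candidate).
R7C7 = 6 (sole candidate).
R5C7 = 2 (sole candidate).
R7C5 = 5 (sole candidate).
R8C4 = 6 (sole candidate).
R8C6 = 3 (sole candidate).
R9C5 = 8 (sole candidate).
R4C7 = 9 (sole candidate).
R6C4 = 5 (sole candidate).
R7C2 = 4 (sole candidate).
R7C8 = 3 (sole candidate).
R8C1 = 5 (sole candidate).
R9C2 = 6 (sole candidate).
R9C3 = 9 (sole candidate).
R9C8 = 4 (sole candidate).
R9C9 = 2 (sole candidate).
R2C4 = 8 (sole candidate).
R3C1 = 6: row 3 has {1,3,4,7,8,9}; col 1 has {2,5,7,8}; box has {3,7,8} → only 6 remains.
R3C2 = 5: row 3 has {1,3,4,6,7,8,9}; col 2 has {1,2,3,4,6,7,8,9}; box has {3,6,7,8} → only 5 remains.
R3C3 = 2: row 3 has {1,3,4,5,6,7,8,9}; col 3 has {3,8,9}; box has {3,5,6,7,8} → only 2 remains.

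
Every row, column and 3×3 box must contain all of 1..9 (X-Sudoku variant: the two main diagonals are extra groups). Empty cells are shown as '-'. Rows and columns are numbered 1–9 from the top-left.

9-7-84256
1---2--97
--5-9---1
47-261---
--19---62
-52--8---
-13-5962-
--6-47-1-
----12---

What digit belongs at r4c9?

r1c2 = 3 (sole candidate).
r1c4 = 1 (sole candidate).
r2c2 = 4 (sole candidate).
r2c3 = 8 (sole candidate).
r2c7 = 3 (sole candidate).
r4c3 = 9 (sole candidate).
r5c2 = 8 (sole candidate).
r5c5 = 7 (sole candidate).
r6c4 = 4 (sole candidate).
r6c5 = 3 (sole candidate).
r6c8 = 7 (sole candidate).
r6c9 = 9 (sole candidate).
r7c4 = 8 (sole candidate).
r7c9 = 4 (sole candidate).
r8c2 = 2 (sole candidate).
r8c4 = 3 (sole candidate).
r9c2 = 9 (sole candidate).
r9c3 = 4 (sole candidate).
r9c4 = 6 (sole candidate).
r9c9 = 3 (sole candidate).
r2c4 = 5 (sole candidate).
r2c6 = 6 (sole candidate).
r3c2 = 6 (sole candidate).
r3c4 = 7 (sole candidate).
r3c6 = 3 (sole candidate).
r3c7 = 8 (sole candidate).
r3c8 = 4 (sole candidate).
r4c7 = 5 (sole candidate).
r4c9 = 8: row 4 has {1,2,4,5,6,7,9}; col 9 has {1,2,3,4,6,7,9}; box has {2,5,6,7,9} → only 8 remains.

8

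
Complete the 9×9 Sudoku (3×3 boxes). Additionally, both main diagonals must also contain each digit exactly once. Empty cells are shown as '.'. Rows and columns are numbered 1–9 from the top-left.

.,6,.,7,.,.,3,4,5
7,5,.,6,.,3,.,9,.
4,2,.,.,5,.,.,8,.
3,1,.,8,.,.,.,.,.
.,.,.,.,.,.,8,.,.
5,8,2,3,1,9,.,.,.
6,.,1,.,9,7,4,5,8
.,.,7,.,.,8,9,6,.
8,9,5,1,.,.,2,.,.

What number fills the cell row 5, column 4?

row 1, column 1 = 1: row 1 has {3,4,5,6,7}; col 1 has {3,4,5,6,7,8}; box has {2,4,5,6,7}; main diagonal has {4,5,6,8,9} → only 1 remains.
row 1, column 6 = 2: row 1 has {1,3,4,5,6,7}; col 6 has {3,7,8,9}; box has {3,5,6,7} → only 2 remains.
row 2, column 3 = 8: row 2 has {3,5,6,7,9}; col 3 has {1,2,5,7}; box has {1,2,4,5,6,7} → only 8 remains.
row 2, column 5 = 4: row 2 has {3,5,6,7,8,9}; col 5 has {1,5,9}; box has {2,3,5,6,7} → only 4 remains.
row 2, column 7 = 1: row 2 has {3,4,5,6,7,8,9}; col 7 has {2,3,4,8,9}; box has {3,4,5,8,9} → only 1 remains.
row 2, column 9 = 2: row 2 has {1,3,4,5,6,7,8,9}; col 9 has {5,8}; box has {1,3,4,5,8,9} → only 2 remains.
row 3, column 3 = 3: row 3 has {2,4,5,8}; col 3 has {1,2,5,7,8}; box has {1,2,4,5,6,7,8}; main diagonal has {1,4,5,6,8,9} → only 3 remains.
row 3, column 4 = 9: row 3 has {2,3,4,5,8}; col 4 has {1,3,6,7,8}; box has {2,3,4,5,6,7} → only 9 remains.
row 3, column 6 = 1: row 3 has {2,3,4,5,8,9}; col 6 has {2,3,7,8,9}; box has {2,3,4,5,6,7,9} → only 1 remains.
row 5, column 1 = 9: row 5 has {8}; col 1 has {1,3,4,5,6,7,8}; box has {1,2,3,5,8} → only 9 remains.
row 6, column 8 = 7: row 6 has {1,2,3,5,8,9}; col 8 has {4,5,6,8,9}; box has {8} → only 7 remains.
row 7, column 2 = 3: row 7 has {1,4,5,6,7,8,9}; col 2 has {1,2,5,6,8,9}; box has {1,5,6,7,8,9} → only 3 remains.
row 7, column 4 = 2: row 7 has {1,3,4,5,6,7,8,9}; col 4 has {1,3,6,7,8,9}; box has {1,7,8,9} → only 2 remains.
row 8, column 1 = 2: row 8 has {6,7,8,9}; col 1 has {1,3,4,5,6,7,8,9}; box has {1,3,5,6,7,8,9} → only 2 remains.
row 8, column 2 = 4: row 8 has {2,6,7,8,9}; col 2 has {1,2,3,5,6,8,9}; box has {1,2,3,5,6,7,8,9}; anti-diagonal has {1,3,5,8,9} → only 4 remains.
row 8, column 4 = 5: row 8 has {2,4,6,7,8,9}; col 4 has {1,2,3,6,7,8,9}; box has {1,2,7,8,9} → only 5 remains.
row 8, column 5 = 3: row 8 has {2,4,5,6,7,8,9}; col 5 has {1,4,5,9}; box has {1,2,5,7,8,9} → only 3 remains.
row 8, column 9 = 1: row 8 has {2,3,4,5,6,7,8,9}; col 9 has {2,5,8}; box has {2,4,5,6,8,9} → only 1 remains.
row 9, column 5 = 6: row 9 has {1,2,5,8,9}; col 5 has {1,3,4,5,9}; box has {1,2,3,5,7,8,9} → only 6 remains.
row 9, column 6 = 4: row 9 has {1,2,5,6,8,9}; col 6 has {1,2,3,7,8,9}; box has {1,2,3,5,6,7,8,9} → only 4 remains.
row 9, column 8 = 3: row 9 has {1,2,4,5,6,8,9}; col 8 has {4,5,6,7,8,9}; box has {1,2,4,5,6,8,9} → only 3 remains.
row 9, column 9 = 7: row 9 has {1,2,3,4,5,6,8,9}; col 9 has {1,2,5,8}; box has {1,2,3,4,5,6,8,9}; main diagonal has {1,3,4,5,6,8,9} → only 7 remains.
row 1, column 3 = 9: row 1 has {1,2,3,4,5,6,7}; col 3 has {1,2,3,5,7,8}; box has {1,2,3,4,5,6,7,8} → only 9 remains.
row 1, column 5 = 8: row 1 has {1,2,3,4,5,6,7,9}; col 5 has {1,3,4,5,6,9}; box has {1,2,3,4,5,6,7,9} → only 8 remains.
row 3, column 9 = 6: row 3 has {1,2,3,4,5,8,9}; col 9 has {1,2,5,7,8}; box has {1,2,3,4,5,8,9} → only 6 remains.
row 4, column 6 = 6: row 4 has {1,3,8}; col 6 has {1,2,3,4,7,8,9}; box has {1,3,8,9}; anti-diagonal has {1,3,4,5,8,9} → only 6 remains.
row 4, column 7 = 5: row 4 has {1,3,6,8}; col 7 has {1,2,3,4,8,9}; box has {7,8} → only 5 remains.
row 4, column 8 = 2: row 4 has {1,3,5,6,8}; col 8 has {3,4,5,6,7,8,9}; box has {5,7,8} → only 2 remains.
row 5, column 2 = 7: row 5 has {8,9}; col 2 has {1,2,3,4,5,6,8,9}; box has {1,2,3,5,8,9} → only 7 remains.
row 5, column 4 = 4: row 5 has {7,8,9}; col 4 has {1,2,3,5,6,7,8,9}; box has {1,3,6,8,9} → only 4 remains.

4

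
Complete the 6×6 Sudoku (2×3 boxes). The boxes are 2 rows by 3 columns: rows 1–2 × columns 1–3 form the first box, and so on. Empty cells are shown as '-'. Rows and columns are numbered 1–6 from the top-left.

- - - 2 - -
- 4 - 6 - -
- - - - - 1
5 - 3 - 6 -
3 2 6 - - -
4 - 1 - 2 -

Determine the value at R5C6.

R1C3 = 5 (sole candidate).
R2C3 = 2 (sole candidate).
R3C2 = 6 (sole candidate).
R3C3 = 4 (sole candidate).
R4C2 = 1 (sole candidate).
R4C4 = 4 (sole candidate).
R4C6 = 2 (sole candidate).
R6C2 = 5 (sole candidate).
R6C4 = 3 (sole candidate).
R6C6 = 6 (sole candidate).
R1C2 = 3 (sole candidate).
R1C6 = 4 (sole candidate).
R2C1 = 1 (sole candidate).
R3C1 = 2 (sole candidate).
R3C4 = 5 (sole candidate).
R3C5 = 3 (sole candidate).
R5C4 = 1 (sole candidate).
R5C6 = 5: row 5 has {1,2,3,6}; col 6 has {1,2,4,6}; box has {1,2,3,6} → only 5 remains.

5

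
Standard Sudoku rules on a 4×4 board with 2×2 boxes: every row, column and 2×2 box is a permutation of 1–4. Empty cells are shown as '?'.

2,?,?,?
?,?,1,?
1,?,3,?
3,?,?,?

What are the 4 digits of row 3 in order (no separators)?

1234

row 1, column 3 = 4 (sole candidate).
row 1, column 4 = 3 (sole candidate).
row 2, column 1 = 4 (sole candidate).
row 2, column 2 = 3 (sole candidate).
row 2, column 4 = 2 (sole candidate).
row 3, column 4 = 4: row 3 has {1,3}; col 4 has {2,3}; box has {3} → only 4 remains.
row 4, column 3 = 2 (sole candidate).
row 4, column 4 = 1 (sole candidate).
row 1, column 2 = 1 (sole candidate).
row 3, column 2 = 2: row 3 has {1,3,4}; col 2 has {1,3}; box has {1,3} → only 2 remains.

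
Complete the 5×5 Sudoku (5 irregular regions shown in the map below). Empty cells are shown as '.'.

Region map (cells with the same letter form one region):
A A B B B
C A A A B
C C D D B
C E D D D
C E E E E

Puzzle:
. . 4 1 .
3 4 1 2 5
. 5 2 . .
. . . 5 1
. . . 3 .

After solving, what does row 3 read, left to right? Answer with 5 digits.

row 1, column 1 = 5: row 1 has {1,4}; col 1 has {3}; region has {1,2,4} → only 5 remains.
row 1, column 2 = 3: row 1 has {1,4,5}; col 2 has {4,5}; region has {1,2,4,5} → only 3 remains.
row 1, column 5 = 2: row 1 has {1,3,4,5}; col 5 has {1,5}; region has {1,4,5} → only 2 remains.
row 3, column 4 = 4: row 3 has {2,5}; col 4 has {1,2,3,5}; region has {1,2,5} → only 4 remains.
row 3, column 5 = 3: row 3 has {2,4,5}; col 5 has {1,2,5}; region has {1,2,4,5} → only 3 remains.
row 4, column 2 = 2: row 4 has {1,5}; col 2 has {3,4,5}; region has {3} → only 2 remains.
row 4, column 3 = 3: row 4 has {1,2,5}; col 3 has {1,2,4}; region has {1,2,4,5} → only 3 remains.
row 5, column 2 = 1: row 5 has {3}; col 2 has {2,3,4,5}; region has {2,3} → only 1 remains.
row 5, column 3 = 5: row 5 has {1,3}; col 3 has {1,2,3,4}; region has {1,2,3} → only 5 remains.
row 5, column 5 = 4: row 5 has {1,3,5}; col 5 has {1,2,3,5}; region has {1,2,3,5} → only 4 remains.
row 3, column 1 = 1: row 3 has {2,3,4,5}; col 1 has {3,5}; region has {3,5} → only 1 remains.

15243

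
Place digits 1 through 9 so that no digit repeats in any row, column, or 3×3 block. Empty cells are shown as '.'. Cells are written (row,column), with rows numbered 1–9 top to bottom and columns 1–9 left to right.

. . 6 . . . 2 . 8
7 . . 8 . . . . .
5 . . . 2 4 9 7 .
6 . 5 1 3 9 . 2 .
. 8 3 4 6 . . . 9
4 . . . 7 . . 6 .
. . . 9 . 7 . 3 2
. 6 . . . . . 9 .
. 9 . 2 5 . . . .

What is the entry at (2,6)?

(4,2) = 7: row 4 has {1,2,3,5,6,9}; col 2 has {6,8,9}; box has {3,4,5,6,8} → only 7 remains.
(4,9) = 4: row 4 has {1,2,3,5,6,7,9}; col 9 has {2,8,9}; box has {2,6,9} → only 4 remains.
(6,4) = 5: row 6 has {4,6,7}; col 4 has {1,2,4,8,9}; box has {1,3,4,6,7,9} → only 5 remains.
(8,4) = 3: row 8 has {6,9}; col 4 has {1,2,4,5,8,9}; box has {2,5,7,9} → only 3 remains.
(1,4) = 7: row 1 has {2,6,8}; col 4 has {1,2,3,4,5,8,9}; box has {2,4,8} → only 7 remains.
(3,4) = 6: row 3 has {2,4,5,7,9}; col 4 has {1,2,3,4,5,7,8,9}; box has {2,4,7,8} → only 6 remains.
(4,7) = 8: row 4 has {1,2,3,4,5,6,7,9}; col 7 has {2,9}; box has {2,4,6,9} → only 8 remains.
(5,6) = 2: row 5 has {3,4,6,8,9}; col 6 has {4,7,9}; box has {1,3,4,5,6,7,9} → only 2 remains.
(6,6) = 8: row 6 has {4,5,6,7}; col 6 has {2,4,7,9}; box has {1,2,3,4,5,6,7,9} → only 8 remains.
(8,6) = 1: row 8 has {3,6,9}; col 6 has {2,4,7,8,9}; box has {2,3,5,7,9} → only 1 remains.
(9,6) = 6: row 9 has {2,5,9}; col 6 has {1,2,4,7,8,9}; box has {1,2,3,5,7,9} → only 6 remains.
(5,1) = 1: row 5 has {2,3,4,6,8,9}; col 1 has {4,5,6,7}; box has {3,4,5,6,7,8} → only 1 remains.
(5,8) = 5: row 5 has {1,2,3,4,6,8,9}; col 8 has {2,3,6,7,9}; box has {2,4,6,8,9} → only 5 remains.
(6,2) = 2: row 6 has {4,5,6,7,8}; col 2 has {6,7,8,9}; box has {1,3,4,5,6,7,8} → only 2 remains.
(6,3) = 9: row 6 has {2,4,5,6,7,8}; col 3 has {3,5,6}; box has {1,2,3,4,5,6,7,8} → only 9 remains.
(7,1) = 8: row 7 has {2,3,7,9}; col 1 has {1,4,5,6,7}; box has {6,9} → only 8 remains.
(7,5) = 4: row 7 has {2,3,7,8,9}; col 5 has {2,3,5,6,7}; box has {1,2,3,5,6,7,9} → only 4 remains.
(8,1) = 2: row 8 has {1,3,6,9}; col 1 has {1,4,5,6,7,8}; box has {6,8,9} → only 2 remains.
(8,5) = 8: row 8 has {1,2,3,6,9}; col 5 has {2,3,4,5,6,7}; box has {1,2,3,4,5,6,7,9} → only 8 remains.
(9,1) = 3: row 9 has {2,5,6,9}; col 1 has {1,2,4,5,6,7,8}; box has {2,6,8,9} → only 3 remains.
(1,1) = 9: row 1 has {2,6,7,8}; col 1 has {1,2,3,4,5,6,7,8}; box has {5,6,7} → only 9 remains.
(1,5) = 1: row 1 has {2,6,7,8,9}; col 5 has {2,3,4,5,6,7,8}; box has {2,4,6,7,8} → only 1 remains.
(1,8) = 4: row 1 has {1,2,6,7,8,9}; col 8 has {2,3,5,6,7,9}; box has {2,7,8,9} → only 4 remains.
(2,5) = 9: row 2 has {7,8}; col 5 has {1,2,3,4,5,6,7,8}; box has {1,2,4,6,7,8} → only 9 remains.
(2,8) = 1: row 2 has {7,8,9}; col 8 has {2,3,4,5,6,7,9}; box has {2,4,7,8,9} → only 1 remains.
(3,9) = 3: row 3 has {2,4,5,6,7,9}; col 9 has {2,4,8,9}; box has {1,2,4,7,8,9} → only 3 remains.
(5,7) = 7: row 5 has {1,2,3,4,5,6,8,9}; col 7 has {2,8,9}; box has {2,4,5,6,8,9} → only 7 remains.
(6,9) = 1: row 6 has {2,4,5,6,7,8,9}; col 9 has {2,3,4,8,9}; box has {2,4,5,6,7,8,9} → only 1 remains.
(7,3) = 1: row 7 has {2,3,4,7,8,9}; col 3 has {3,5,6,9}; box has {2,3,6,8,9} → only 1 remains.
(9,8) = 8: row 9 has {2,3,5,6,9}; col 8 has {1,2,3,4,5,6,7,9}; box has {2,3,9} → only 8 remains.
(9,9) = 7: row 9 has {2,3,5,6,8,9}; col 9 has {1,2,3,4,8,9}; box has {2,3,8,9} → only 7 remains.
(1,2) = 3: row 1 has {1,2,4,6,7,8,9}; col 2 has {2,6,7,8,9}; box has {5,6,7,9} → only 3 remains.
(1,6) = 5: row 1 has {1,2,3,4,6,7,8,9}; col 6 has {1,2,4,6,7,8,9}; box has {1,2,4,6,7,8,9} → only 5 remains.
(2,2) = 4: row 2 has {1,7,8,9}; col 2 has {2,3,6,7,8,9}; box has {3,5,6,7,9} → only 4 remains.
(2,3) = 2: row 2 has {1,4,7,8,9}; col 3 has {1,3,5,6,9}; box has {3,4,5,6,7,9} → only 2 remains.
(2,6) = 3: row 2 has {1,2,4,7,8,9}; col 6 has {1,2,4,5,6,7,8,9}; box has {1,2,4,5,6,7,8,9} → only 3 remains.

3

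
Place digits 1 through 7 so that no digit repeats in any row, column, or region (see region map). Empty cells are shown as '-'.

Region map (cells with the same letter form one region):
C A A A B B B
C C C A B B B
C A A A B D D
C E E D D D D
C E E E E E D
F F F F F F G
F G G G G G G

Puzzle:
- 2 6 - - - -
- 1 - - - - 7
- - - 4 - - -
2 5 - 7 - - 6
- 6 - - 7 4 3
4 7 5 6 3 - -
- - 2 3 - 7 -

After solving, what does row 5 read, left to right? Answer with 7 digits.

row 2, column 4 = 5 (sole candidate).
row 3, column 2 = 3 (sole candidate).
row 4, column 6 = 1 (sole candidate).
row 5, column 1 = 5: row 5 has {3,4,6,7}; col 1 has {2,4}; region has {1,2} → only 5 remains.
row 5, column 3 = 1: row 5 has {3,4,5,6,7}; col 3 has {2,5,6}; region has {4,5,6,7} → only 1 remains.
row 5, column 4 = 2: row 5 has {1,3,4,5,6,7}; col 4 has {3,4,5,6,7}; region has {1,4,5,6,7} → only 2 remains.

5612743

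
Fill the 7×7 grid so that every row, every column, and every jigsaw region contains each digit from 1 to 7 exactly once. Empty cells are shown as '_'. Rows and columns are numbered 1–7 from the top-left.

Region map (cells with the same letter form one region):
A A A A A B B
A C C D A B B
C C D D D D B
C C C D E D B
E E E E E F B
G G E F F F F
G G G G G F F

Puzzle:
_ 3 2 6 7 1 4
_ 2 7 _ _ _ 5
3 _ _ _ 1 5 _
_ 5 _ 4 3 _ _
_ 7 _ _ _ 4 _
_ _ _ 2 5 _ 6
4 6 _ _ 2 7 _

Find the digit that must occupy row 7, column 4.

row 1, column 1 = 5: row 1 has {1,2,3,4,6,7}; col 1 has {3,4}; region has {2,3,6,7} → only 5 remains.
row 2, column 1 = 1: row 2 has {2,5,7}; col 1 has {3,4,5}; region has {2,3,5,6,7} → only 1 remains.
row 2, column 4 = 3: row 2 has {1,2,5,7}; col 4 has {2,4,6}; region has {1,4,5} → only 3 remains.
row 2, column 5 = 4: row 2 has {1,2,3,5,7}; col 5 has {1,2,3,5,7}; region has {1,2,3,5,6,7} → only 4 remains.
row 2, column 6 = 6: row 2 has {1,2,3,4,5,7}; col 6 has {1,4,5,7}; region has {1,4,5} → only 6 remains.
row 3, column 2 = 4: row 3 has {1,3,5}; col 2 has {2,3,5,6,7}; region has {2,3,5,7} → only 4 remains.
row 3, column 3 = 6: row 3 has {1,3,4,5}; col 3 has {2,7}; region has {1,3,4,5} → only 6 remains.
row 3, column 4 = 7: row 3 has {1,3,4,5,6}; col 4 has {2,3,4,6}; region has {1,3,4,5,6} → only 7 remains.
row 3, column 7 = 2: row 3 has {1,3,4,5,6,7}; col 7 has {4,5,6}; region has {1,4,5,6} → only 2 remains.
row 4, column 1 = 6: row 4 has {3,4,5}; col 1 has {1,3,4,5}; region has {2,3,4,5,7} → only 6 remains.
row 4, column 3 = 1: row 4 has {3,4,5,6}; col 3 has {2,6,7}; region has {2,3,4,5,6,7} → only 1 remains.
row 4, column 6 = 2: row 4 has {1,3,4,5,6}; col 6 has {1,4,5,6,7}; region has {1,3,4,5,6,7} → only 2 remains.
row 4, column 7 = 7: row 4 has {1,2,3,4,5,6}; col 7 has {2,4,5,6}; region has {1,2,4,5,6} → only 7 remains.
row 5, column 1 = 2: row 5 has {4,7}; col 1 has {1,3,4,5,6}; region has {3,7} → only 2 remains.
row 5, column 3 = 5: row 5 has {2,4,7}; col 3 has {1,2,6,7}; region has {2,3,7} → only 5 remains.
row 5, column 4 = 1: row 5 has {2,4,5,7}; col 4 has {2,3,4,6,7}; region has {2,3,5,7} → only 1 remains.
row 5, column 5 = 6: row 5 has {1,2,4,5,7}; col 5 has {1,2,3,4,5,7}; region has {1,2,3,5,7} → only 6 remains.
row 5, column 7 = 3: row 5 has {1,2,4,5,6,7}; col 7 has {2,4,5,6,7}; region has {1,2,4,5,6,7} → only 3 remains.
row 6, column 1 = 7: row 6 has {2,5,6}; col 1 has {1,2,3,4,5,6}; region has {2,4,6} → only 7 remains.
row 6, column 2 = 1: row 6 has {2,5,6,7}; col 2 has {2,3,4,5,6,7}; region has {2,4,6,7} → only 1 remains.
row 6, column 3 = 4: row 6 has {1,2,5,6,7}; col 3 has {1,2,5,6,7}; region has {1,2,3,5,6,7} → only 4 remains.
row 6, column 6 = 3: row 6 has {1,2,4,5,6,7}; col 6 has {1,2,4,5,6,7}; region has {2,4,5,6,7} → only 3 remains.
row 7, column 3 = 3: row 7 has {2,4,6,7}; col 3 has {1,2,4,5,6,7}; region has {1,2,4,6,7} → only 3 remains.
row 7, column 4 = 5: row 7 has {2,3,4,6,7}; col 4 has {1,2,3,4,6,7}; region has {1,2,3,4,6,7} → only 5 remains.

5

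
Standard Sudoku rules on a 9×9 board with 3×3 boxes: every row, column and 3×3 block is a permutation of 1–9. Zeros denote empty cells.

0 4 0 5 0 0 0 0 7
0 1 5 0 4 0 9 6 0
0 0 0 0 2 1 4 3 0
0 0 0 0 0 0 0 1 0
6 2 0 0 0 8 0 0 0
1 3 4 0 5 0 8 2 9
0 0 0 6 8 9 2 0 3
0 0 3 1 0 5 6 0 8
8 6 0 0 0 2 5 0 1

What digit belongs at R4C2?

7

R1C7 = 1: row 1 has {4,5,7}; col 7 has {2,4,5,6,8,9}; box has {3,4,6,7,9} → only 1 remains.
R1C8 = 8: row 1 has {1,4,5,7}; col 8 has {1,2,3,6}; box has {1,3,4,6,7,9} → only 8 remains.
R2C9 = 2: row 2 has {1,4,5,6,9}; col 9 has {1,3,7,8,9}; box has {1,3,4,6,7,8,9} → only 2 remains.
R3C9 = 5: row 3 has {1,2,3,4}; col 9 has {1,2,3,7,8,9}; box has {1,2,3,4,6,7,8,9} → only 5 remains.
R5C9 = 4: row 5 has {2,6,8}; col 9 has {1,2,3,5,7,8,9}; box has {1,2,8,9} → only 4 remains.
R6C4 = 7: row 6 has {1,2,3,4,5,8,9}; col 4 has {1,5,6}; box has {5,8} → only 7 remains.
R6C6 = 6: row 6 has {1,2,3,4,5,7,8,9}; col 6 has {1,2,5,8,9}; box has {5,7,8} → only 6 remains.
R8C5 = 7: row 8 has {1,3,5,6,8}; col 5 has {2,4,5,8}; box has {1,2,5,6,8,9} → only 7 remains.
R9C5 = 3: row 9 has {1,2,5,6,8}; col 5 has {2,4,5,7,8}; box has {1,2,5,6,7,8,9} → only 3 remains.
R1C6 = 3: row 1 has {1,4,5,7,8}; col 6 has {1,2,5,6,8,9}; box has {1,2,4,5} → only 3 remains.
R2C4 = 8: row 2 has {1,2,4,5,6,9}; col 4 has {1,5,6,7}; box has {1,2,3,4,5} → only 8 remains.
R2C6 = 7: row 2 has {1,2,4,5,6,8,9}; col 6 has {1,2,3,5,6,8,9}; box has {1,2,3,4,5,8} → only 7 remains.
R3C4 = 9: row 3 has {1,2,3,4,5}; col 4 has {1,5,6,7,8}; box has {1,2,3,4,5,7,8} → only 9 remains.
R4C5 = 9: row 4 has {1}; col 5 has {2,3,4,5,7,8}; box has {5,6,7,8} → only 9 remains.
R4C6 = 4: row 4 has {1,9}; col 6 has {1,2,3,5,6,7,8,9}; box has {5,6,7,8,9} → only 4 remains.
R4C9 = 6: row 4 has {1,4,9}; col 9 has {1,2,3,4,5,7,8,9}; box has {1,2,4,8,9} → only 6 remains.
R5C4 = 3: row 5 has {2,4,6,8}; col 4 has {1,5,6,7,8,9}; box has {4,5,6,7,8,9} → only 3 remains.
R5C5 = 1: row 5 has {2,3,4,6,8}; col 5 has {2,3,4,5,7,8,9}; box has {3,4,5,6,7,8,9} → only 1 remains.
R5C7 = 7: row 5 has {1,2,3,4,6,8}; col 7 has {1,2,4,5,6,8,9}; box has {1,2,4,6,8,9} → only 7 remains.
R5C8 = 5: row 5 has {1,2,3,4,6,7,8}; col 8 has {1,2,3,6,8}; box has {1,2,4,6,7,8,9} → only 5 remains.
R8C2 = 9: row 8 has {1,3,5,6,7,8}; col 2 has {1,2,3,4,6}; box has {3,6,8} → only 9 remains.
R8C8 = 4: row 8 has {1,3,5,6,7,8,9}; col 8 has {1,2,3,5,6,8}; box has {1,2,3,5,6,8} → only 4 remains.
R9C3 = 7: row 9 has {1,2,3,5,6,8}; col 3 has {3,4,5}; box has {3,6,8,9} → only 7 remains.
R9C4 = 4: row 9 has {1,2,3,5,6,7,8}; col 4 has {1,3,5,6,7,8,9}; box has {1,2,3,5,6,7,8,9} → only 4 remains.
R9C8 = 9: row 9 has {1,2,3,4,5,6,7,8}; col 8 has {1,2,3,4,5,6,8}; box has {1,2,3,4,5,6,8} → only 9 remains.
R1C5 = 6: row 1 has {1,3,4,5,7,8}; col 5 has {1,2,3,4,5,7,8,9}; box has {1,2,3,4,5,7,8,9} → only 6 remains.
R2C1 = 3: row 2 has {1,2,4,5,6,7,8,9}; col 1 has {1,6,8}; box has {1,4,5} → only 3 remains.
R3C1 = 7: row 3 has {1,2,3,4,5,9}; col 1 has {1,3,6,8}; box has {1,3,4,5} → only 7 remains.
R3C2 = 8: row 3 has {1,2,3,4,5,7,9}; col 2 has {1,2,3,4,6,9}; box has {1,3,4,5,7} → only 8 remains.
R3C3 = 6: row 3 has {1,2,3,4,5,7,8,9}; col 3 has {3,4,5,7}; box has {1,3,4,5,7,8} → only 6 remains.
R4C1 = 5: row 4 has {1,4,6,9}; col 1 has {1,3,6,7,8}; box has {1,2,3,4,6} → only 5 remains.
R4C2 = 7: row 4 has {1,4,5,6,9}; col 2 has {1,2,3,4,6,8,9}; box has {1,2,3,4,5,6} → only 7 remains.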